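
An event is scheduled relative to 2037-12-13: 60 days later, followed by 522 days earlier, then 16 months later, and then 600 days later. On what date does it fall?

Adding 60 days from December 13, 2037:
December has 31 days, so 31 − 13 = 18 days remain after December 13, 2037; 60 − 18 = 42 left.
January 2038 has 31 days: 42 − 31 = 11 left.
11 days into February 2038 → February 11, 2038.
Subtracting 522 days from February 11, 2038:
Going back 11 days from February 11, 2038 reaches the end of the previous month; 522 − 11 = 511 left.
January 2038 has 31 days: 511 − 31 = 480 left.
December 2037 has 31 days: 480 − 31 = 449 left.
November 2037 has 30 days: 449 − 30 = 419 left.
October 2037 has 31 days: 419 − 31 = 388 left.
September 2037 has 30 days: 388 − 30 = 358 left.
August 2037 has 31 days: 358 − 31 = 327 left.
July 2037 has 31 days: 327 − 31 = 296 left.
June 2037 has 30 days: 296 − 30 = 266 left.
May 2037 has 31 days: 266 − 31 = 235 left.
April 2037 has 30 days: 235 − 30 = 205 left.
March 2037 has 31 days: 205 − 31 = 174 left.
February 2037 has 28 days (2037 is not a leap year): 174 − 28 = 146 left.
January 2037 has 31 days: 146 − 31 = 115 left.
December 2036 has 31 days: 115 − 31 = 84 left.
November 2036 has 30 days: 84 − 30 = 54 left.
October 2036 has 31 days: 54 − 31 = 23 left.
September 2036 has 30 days; 30 − 23 = 7 → September 7, 2036.
Adding 16 months from September 7, 2036:
month 9 + 16 = 25, which is month 1 of year 2038 → January 2038.
Day 7 is valid in January, giving January 7, 2038.
Advancing 600 days from January 7, 2038:
January has 31 days, so 31 − 7 = 24 days remain after January 7, 2038; 600 − 24 = 576 left.
February 2038 has 28 days (2038 is not a leap year): 576 − 28 = 548 left.
March 2038 has 31 days: 548 − 31 = 517 left.
April 2038 has 30 days: 517 − 30 = 487 left.
May 2038 has 31 days: 487 − 31 = 456 left.
June 2038 has 30 days: 456 − 30 = 426 left.
July 2038 has 31 days: 426 − 31 = 395 left.
August 2038 has 31 days: 395 − 31 = 364 left.
September 2038 has 30 days: 364 − 30 = 334 left.
October 2038 has 31 days: 334 − 31 = 303 left.
November 2038 has 30 days: 303 − 30 = 273 left.
December 2038 has 31 days: 273 − 31 = 242 left.
January 2039 has 31 days: 242 − 31 = 211 left.
February 2039 has 28 days (2039 is not a leap year): 211 − 28 = 183 left.
March 2039 has 31 days: 183 − 31 = 152 left.
April 2039 has 30 days: 152 − 30 = 122 left.
May 2039 has 31 days: 122 − 31 = 91 left.
June 2039 has 30 days: 91 − 30 = 61 left.
July 2039 has 31 days: 61 − 31 = 30 left.
30 days into August 2039 → August 30, 2039.

August 30, 2039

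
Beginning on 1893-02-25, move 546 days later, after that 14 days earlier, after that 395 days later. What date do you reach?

Advancing 546 days from February 25, 1893:
February has 28 days, so 28 − 25 = 3 days remain after February 25, 1893; 546 − 3 = 543 left.
March 1893 has 31 days: 543 − 31 = 512 left.
April 1893 has 30 days: 512 − 30 = 482 left.
May 1893 has 31 days: 482 − 31 = 451 left.
June 1893 has 30 days: 451 − 30 = 421 left.
July 1893 has 31 days: 421 − 31 = 390 left.
August 1893 has 31 days: 390 − 31 = 359 left.
September 1893 has 30 days: 359 − 30 = 329 left.
October 1893 has 31 days: 329 − 31 = 298 left.
November 1893 has 30 days: 298 − 30 = 268 left.
December 1893 has 31 days: 268 − 31 = 237 left.
January 1894 has 31 days: 237 − 31 = 206 left.
February 1894 has 28 days (1894 is not a leap year): 206 − 28 = 178 left.
March 1894 has 31 days: 178 − 31 = 147 left.
April 1894 has 30 days: 147 − 30 = 117 left.
May 1894 has 31 days: 117 − 31 = 86 left.
June 1894 has 30 days: 86 − 30 = 56 left.
July 1894 has 31 days: 56 − 31 = 25 left.
25 days into August 1894 → August 25, 1894.
Subtracting 14 days from August 25, 1894:
25 − 14 = 11, still in August 1894.
Advancing 395 days from August 11, 1894:
August has 31 days, so 31 − 11 = 20 days remain after August 11, 1894; 395 − 20 = 375 left.
September 1894 has 30 days: 375 − 30 = 345 left.
October 1894 has 31 days: 345 − 31 = 314 left.
November 1894 has 30 days: 314 − 30 = 284 left.
December 1894 has 31 days: 284 − 31 = 253 left.
January 1895 has 31 days: 253 − 31 = 222 left.
February 1895 has 28 days (1895 is not a leap year): 222 − 28 = 194 left.
March 1895 has 31 days: 194 − 31 = 163 left.
April 1895 has 30 days: 163 − 30 = 133 left.
May 1895 has 31 days: 133 − 31 = 102 left.
June 1895 has 30 days: 102 − 30 = 72 left.
July 1895 has 31 days: 72 − 31 = 41 left.
August 1895 has 31 days: 41 − 31 = 10 left.
10 days into September 1895 → September 10, 1895.

September 10, 1895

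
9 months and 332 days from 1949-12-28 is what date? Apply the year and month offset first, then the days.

Counting forward 9 months and 332 days from December 28, 1949: first the month/year part, then the days.
month 12 + 9 = 21, which is month 9 of year 1950 → September 1950.
Day 28 is valid in September, giving September 28, 1950.
Now add 332 days from September 28, 1950.
September has 30 days, so 30 − 28 = 2 days remain after September 28, 1950; 332 − 2 = 330 left.
October 1950 has 31 days: 330 − 31 = 299 left.
November 1950 has 30 days: 299 − 30 = 269 left.
December 1950 has 31 days: 269 − 31 = 238 left.
January 1951 has 31 days: 238 − 31 = 207 left.
February 1951 has 28 days (1951 is not a leap year): 207 − 28 = 179 left.
March 1951 has 31 days: 179 − 31 = 148 left.
April 1951 has 30 days: 148 − 30 = 118 left.
May 1951 has 31 days: 118 − 31 = 87 left.
June 1951 has 30 days: 87 − 30 = 57 left.
July 1951 has 31 days: 57 − 31 = 26 left.
26 days into August 1951 → August 26, 1951.

August 26, 1951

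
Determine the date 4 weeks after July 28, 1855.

Advancing 4 weeks = 28 days from July 28, 1855.
July has 31 days, so 31 − 28 = 3 days remain after July 28, 1855; 28 − 3 = 25 left.
25 days into August 1855 → August 25, 1855.

August 25, 1855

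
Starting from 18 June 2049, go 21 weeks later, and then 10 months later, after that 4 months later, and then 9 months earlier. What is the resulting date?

Adding 21 weeks (= 147 days) from June 18, 2049:
June has 30 days, so 30 − 18 = 12 days remain after June 18, 2049; 147 − 12 = 135 left.
July 2049 has 31 days: 135 − 31 = 104 left.
August 2049 has 31 days: 104 − 31 = 73 left.
September 2049 has 30 days: 73 − 30 = 43 left.
October 2049 has 31 days: 43 − 31 = 12 left.
12 days into November 2049 → November 12, 2049.
Counting forward 10 months from November 12, 2049:
month 11 + 10 = 21, which is month 9 of year 2050 → September 2050.
Day 12 is valid in September, giving September 12, 2050.
Counting forward 4 months from September 12, 2050:
month 9 + 4 = 13, which is month 1 of year 2051 → January 2051.
Day 12 is valid in January, giving January 12, 2051.
Counting back 9 months from January 12, 2051:
month 1 − 9 = -8, which is month 4 of year 2050 → April 2050.
Day 12 is valid in April, giving April 12, 2050.

April 12, 2050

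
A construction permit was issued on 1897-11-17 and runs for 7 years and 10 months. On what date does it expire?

September 17, 1905

Counting forward 7 years and 10 months from November 17, 1897.
+7 years → 1904; month 11 + 10 = 21, which is month 9 of year 1905 → September 1905.
Day 17 is valid in September, giving September 17, 1905.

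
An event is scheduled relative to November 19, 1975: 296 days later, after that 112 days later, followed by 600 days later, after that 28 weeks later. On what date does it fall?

Counting forward 296 days from November 19, 1975:
November has 30 days, so 30 − 19 = 11 days remain after November 19, 1975; 296 − 11 = 285 left.
December 1975 has 31 days: 285 − 31 = 254 left.
January 1976 has 31 days: 254 − 31 = 223 left.
February 1976 has 29 days (1976 is a leap year): 223 − 29 = 194 left.
March 1976 has 31 days: 194 − 31 = 163 left.
April 1976 has 30 days: 163 − 30 = 133 left.
May 1976 has 31 days: 133 − 31 = 102 left.
June 1976 has 30 days: 102 − 30 = 72 left.
July 1976 has 31 days: 72 − 31 = 41 left.
August 1976 has 31 days: 41 − 31 = 10 left.
10 days into September 1976 → September 10, 1976.
Adding 112 days from September 10, 1976:
September has 30 days, so 30 − 10 = 20 days remain after September 10, 1976; 112 − 20 = 92 left.
October 1976 has 31 days: 92 − 31 = 61 left.
November 1976 has 30 days: 61 − 30 = 31 left.
31 days into December 1976 → December 31, 1976.
Counting forward 600 days from December 31, 1976:
December has 31 days, so 31 − 31 = 0 days remain after December 31, 1976; 600 − 0 = 600 left.
January 1977 has 31 days: 600 − 31 = 569 left.
February 1977 has 28 days (1977 is not a leap year): 569 − 28 = 541 left.
March 1977 has 31 days: 541 − 31 = 510 left.
April 1977 has 30 days: 510 − 30 = 480 left.
May 1977 has 31 days: 480 − 31 = 449 left.
June 1977 has 30 days: 449 − 30 = 419 left.
July 1977 has 31 days: 419 − 31 = 388 left.
August 1977 has 31 days: 388 − 31 = 357 left.
September 1977 has 30 days: 357 − 30 = 327 left.
October 1977 has 31 days: 327 − 31 = 296 left.
November 1977 has 30 days: 296 − 30 = 266 left.
December 1977 has 31 days: 266 − 31 = 235 left.
January 1978 has 31 days: 235 − 31 = 204 left.
February 1978 has 28 days (1978 is not a leap year): 204 − 28 = 176 left.
March 1978 has 31 days: 176 − 31 = 145 left.
April 1978 has 30 days: 145 − 30 = 115 left.
May 1978 has 31 days: 115 − 31 = 84 left.
June 1978 has 30 days: 84 − 30 = 54 left.
July 1978 has 31 days: 54 − 31 = 23 left.
23 days into August 1978 → August 23, 1978.
Adding 28 weeks (= 196 days) from August 23, 1978:
August has 31 days, so 31 − 23 = 8 days remain after August 23, 1978; 196 − 8 = 188 left.
September 1978 has 30 days: 188 − 30 = 158 left.
October 1978 has 31 days: 158 − 31 = 127 left.
November 1978 has 30 days: 127 − 30 = 97 left.
December 1978 has 31 days: 97 − 31 = 66 left.
January 1979 has 31 days: 66 − 31 = 35 left.
February 1979 has 28 days (1979 is not a leap year): 35 − 28 = 7 left.
7 days into March 1979 → March 7, 1979.

March 7, 1979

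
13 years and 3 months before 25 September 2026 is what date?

June 25, 2013

Counting back 13 years and 3 months from September 25, 2026.
-13 years → 2013; month 9 − 3 = 6 → June 2013.
Day 25 is valid in June, giving June 25, 2013.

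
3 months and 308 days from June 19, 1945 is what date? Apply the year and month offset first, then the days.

July 24, 1946

Counting forward 3 months and 308 days from June 19, 1945: first the month/year part, then the days.
month 6 + 3 = 9 → September 1945.
Day 19 is valid in September, giving September 19, 1945.
Now add 308 days from September 19, 1945.
September has 30 days, so 30 − 19 = 11 days remain after September 19, 1945; 308 − 11 = 297 left.
October 1945 has 31 days: 297 − 31 = 266 left.
November 1945 has 30 days: 266 − 30 = 236 left.
December 1945 has 31 days: 236 − 31 = 205 left.
January 1946 has 31 days: 205 − 31 = 174 left.
February 1946 has 28 days (1946 is not a leap year): 174 − 28 = 146 left.
March 1946 has 31 days: 146 − 31 = 115 left.
April 1946 has 30 days: 115 − 30 = 85 left.
May 1946 has 31 days: 85 − 31 = 54 left.
June 1946 has 30 days: 54 − 30 = 24 left.
24 days into July 1946 → July 24, 1946.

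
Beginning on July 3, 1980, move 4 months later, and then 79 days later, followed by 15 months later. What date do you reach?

Adding 4 months from July 3, 1980:
month 7 + 4 = 11 → November 1980.
Day 3 is valid in November, giving November 3, 1980.
Counting forward 79 days from November 3, 1980:
November has 30 days, so 30 − 3 = 27 days remain after November 3, 1980; 79 − 27 = 52 left.
December 1980 has 31 days: 52 − 31 = 21 left.
21 days into January 1981 → January 21, 1981.
Counting forward 15 months from January 21, 1981:
month 1 + 15 = 16, which is month 4 of year 1982 → April 1982.
Day 21 is valid in April, giving April 21, 1982.

April 21, 1982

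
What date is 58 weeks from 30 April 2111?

Counting forward 58 weeks = 406 days from April 30, 2111.
April has 30 days, so 30 − 30 = 0 days remain after April 30, 2111; 406 − 0 = 406 left.
May 2111 has 31 days: 406 − 31 = 375 left.
June 2111 has 30 days: 375 − 30 = 345 left.
July 2111 has 31 days: 345 − 31 = 314 left.
August 2111 has 31 days: 314 − 31 = 283 left.
September 2111 has 30 days: 283 − 30 = 253 left.
October 2111 has 31 days: 253 − 31 = 222 left.
November 2111 has 30 days: 222 − 30 = 192 left.
December 2111 has 31 days: 192 − 31 = 161 left.
January 2112 has 31 days: 161 − 31 = 130 left.
February 2112 has 29 days (2112 is a leap year): 130 − 29 = 101 left.
March 2112 has 31 days: 101 − 31 = 70 left.
April 2112 has 30 days: 70 − 30 = 40 left.
May 2112 has 31 days: 40 − 31 = 9 left.
9 days into June 2112 → June 9, 2112.

June 9, 2112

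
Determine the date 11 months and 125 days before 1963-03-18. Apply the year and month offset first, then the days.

December 14, 1961

Counting back 11 months and 125 days from March 18, 1963: first the month/year part, then the days.
month 3 − 11 = -8, which is month 4 of year 1962 → April 1962.
Day 18 is valid in April, giving April 18, 1962.
Now subtract 125 days from April 18, 1962.
Going back 18 days from April 18, 1962 reaches the end of the previous month; 125 − 18 = 107 left.
March 1962 has 31 days: 107 − 31 = 76 left.
February 1962 has 28 days (1962 is not a leap year): 76 − 28 = 48 left.
January 1962 has 31 days: 48 − 31 = 17 left.
December 1961 has 31 days; 31 − 17 = 14 → December 14, 1961.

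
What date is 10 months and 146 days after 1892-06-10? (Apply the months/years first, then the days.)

September 3, 1893

Advancing 10 months and 146 days from June 10, 1892: first the month/year part, then the days.
month 6 + 10 = 16, which is month 4 of year 1893 → April 1893.
Day 10 is valid in April, giving April 10, 1893.
Now add 146 days from April 10, 1893.
April has 30 days, so 30 − 10 = 20 days remain after April 10, 1893; 146 − 20 = 126 left.
May 1893 has 31 days: 126 − 31 = 95 left.
June 1893 has 30 days: 95 − 30 = 65 left.
July 1893 has 31 days: 65 − 31 = 34 left.
August 1893 has 31 days: 34 − 31 = 3 left.
3 days into September 1893 → September 3, 1893.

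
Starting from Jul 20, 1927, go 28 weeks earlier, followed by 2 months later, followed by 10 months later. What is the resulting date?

January 5, 1928

Subtracting 28 weeks (= 196 days) from July 20, 1927:
Going back 20 days from July 20, 1927 reaches the end of the previous month; 196 − 20 = 176 left.
June 1927 has 30 days: 176 − 30 = 146 left.
May 1927 has 31 days: 146 − 31 = 115 left.
April 1927 has 30 days: 115 − 30 = 85 left.
March 1927 has 31 days: 85 − 31 = 54 left.
February 1927 has 28 days (1927 is not a leap year): 54 − 28 = 26 left.
January 1927 has 31 days; 31 − 26 = 5 → January 5, 1927.
Counting forward 2 months from January 5, 1927:
month 1 + 2 = 3 → March 1927.
Day 5 is valid in March, giving March 5, 1927.
Counting forward 10 months from March 5, 1927:
month 3 + 10 = 13, which is month 1 of year 1928 → January 1928.
Day 5 is valid in January, giving January 5, 1928.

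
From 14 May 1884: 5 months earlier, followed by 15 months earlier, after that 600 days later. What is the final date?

May 6, 1884

Counting back 5 months from May 14, 1884:
month 5 − 5 = 0, which is month 12 of year 1883 → December 1883.
Day 14 is valid in December, giving December 14, 1883.
Counting back 15 months from December 14, 1883:
month 12 − 15 = -3, which is month 9 of year 1882 → September 1882.
Day 14 is valid in September, giving September 14, 1882.
Adding 600 days from September 14, 1882:
September has 30 days, so 30 − 14 = 16 days remain after September 14, 1882; 600 − 16 = 584 left.
October 1882 has 31 days: 584 − 31 = 553 left.
November 1882 has 30 days: 553 − 30 = 523 left.
December 1882 has 31 days: 523 − 31 = 492 left.
January 1883 has 31 days: 492 − 31 = 461 left.
February 1883 has 28 days (1883 is not a leap year): 461 − 28 = 433 left.
March 1883 has 31 days: 433 − 31 = 402 left.
April 1883 has 30 days: 402 − 30 = 372 left.
May 1883 has 31 days: 372 − 31 = 341 left.
June 1883 has 30 days: 341 − 30 = 311 left.
July 1883 has 31 days: 311 − 31 = 280 left.
August 1883 has 31 days: 280 − 31 = 249 left.
September 1883 has 30 days: 249 − 30 = 219 left.
October 1883 has 31 days: 219 − 31 = 188 left.
November 1883 has 30 days: 188 − 30 = 158 left.
December 1883 has 31 days: 158 − 31 = 127 left.
January 1884 has 31 days: 127 − 31 = 96 left.
February 1884 has 29 days (1884 is a leap year): 96 − 29 = 67 left.
March 1884 has 31 days: 67 − 31 = 36 left.
April 1884 has 30 days: 36 − 30 = 6 left.
6 days into May 1884 → May 6, 1884.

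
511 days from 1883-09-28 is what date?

February 20, 1885

Counting forward 511 days from September 28, 1883.
September has 30 days, so 30 − 28 = 2 days remain after September 28, 1883; 511 − 2 = 509 left.
October 1883 has 31 days: 509 − 31 = 478 left.
November 1883 has 30 days: 478 − 30 = 448 left.
December 1883 has 31 days: 448 − 31 = 417 left.
January 1884 has 31 days: 417 − 31 = 386 left.
February 1884 has 29 days (1884 is a leap year): 386 − 29 = 357 left.
March 1884 has 31 days: 357 − 31 = 326 left.
April 1884 has 30 days: 326 − 30 = 296 left.
May 1884 has 31 days: 296 − 31 = 265 left.
June 1884 has 30 days: 265 − 30 = 235 left.
July 1884 has 31 days: 235 − 31 = 204 left.
August 1884 has 31 days: 204 − 31 = 173 left.
September 1884 has 30 days: 173 − 30 = 143 left.
October 1884 has 31 days: 143 − 31 = 112 left.
November 1884 has 30 days: 112 − 30 = 82 left.
December 1884 has 31 days: 82 − 31 = 51 left.
January 1885 has 31 days: 51 − 31 = 20 left.
20 days into February 1885 → February 20, 1885.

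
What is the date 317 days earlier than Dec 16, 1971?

February 2, 1971

Going back 317 days from December 16, 1971.
Going back 16 days from December 16, 1971 reaches the end of the previous month; 317 − 16 = 301 left.
November 1971 has 30 days: 301 − 30 = 271 left.
October 1971 has 31 days: 271 − 31 = 240 left.
September 1971 has 30 days: 240 − 30 = 210 left.
August 1971 has 31 days: 210 − 31 = 179 left.
July 1971 has 31 days: 179 − 31 = 148 left.
June 1971 has 30 days: 148 − 30 = 118 left.
May 1971 has 31 days: 118 − 31 = 87 left.
April 1971 has 30 days: 87 − 30 = 57 left.
March 1971 has 31 days: 57 − 31 = 26 left.
February 1971 has 28 days; 28 − 26 = 2 → February 2, 1971.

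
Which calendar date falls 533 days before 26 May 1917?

Counting back 533 days from May 26, 1917.
Going back 26 days from May 26, 1917 reaches the end of the previous month; 533 − 26 = 507 left.
April 1917 has 30 days: 507 − 30 = 477 left.
March 1917 has 31 days: 477 − 31 = 446 left.
February 1917 has 28 days (1917 is not a leap year): 446 − 28 = 418 left.
January 1917 has 31 days: 418 − 31 = 387 left.
December 1916 has 31 days: 387 − 31 = 356 left.
November 1916 has 30 days: 356 − 30 = 326 left.
October 1916 has 31 days: 326 − 31 = 295 left.
September 1916 has 30 days: 295 − 30 = 265 left.
August 1916 has 31 days: 265 − 31 = 234 left.
July 1916 has 31 days: 234 − 31 = 203 left.
June 1916 has 30 days: 203 − 30 = 173 left.
May 1916 has 31 days: 173 − 31 = 142 left.
April 1916 has 30 days: 142 − 30 = 112 left.
March 1916 has 31 days: 112 − 31 = 81 left.
February 1916 has 29 days (1916 is a leap year): 81 − 29 = 52 left.
January 1916 has 31 days: 52 − 31 = 21 left.
December 1915 has 31 days; 31 − 21 = 10 → December 10, 1915.

December 10, 1915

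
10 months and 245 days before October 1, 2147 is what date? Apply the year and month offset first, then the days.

March 31, 2146

Counting back 10 months and 245 days from October 1, 2147: first the month/year part, then the days.
month 10 − 10 = 0, which is month 12 of year 2146 → December 2146.
Day 1 is valid in December, giving December 1, 2146.
Now subtract 245 days from December 1, 2146.
Going back 1 day from December 1, 2146 reaches the end of the previous month; 245 − 1 = 244 left.
November 2146 has 30 days: 244 − 30 = 214 left.
October 2146 has 31 days: 214 − 31 = 183 left.
September 2146 has 30 days: 183 − 30 = 153 left.
August 2146 has 31 days: 153 − 31 = 122 left.
July 2146 has 31 days: 122 − 31 = 91 left.
June 2146 has 30 days: 91 − 30 = 61 left.
May 2146 has 31 days: 61 − 31 = 30 left.
April 2146 has 30 days: 30 − 30 = 0 left.
March 2146 has 31 days; 31 − 0 = 31 → March 31, 2146.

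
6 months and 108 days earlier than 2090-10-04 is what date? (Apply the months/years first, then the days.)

Going back 6 months and 108 days from October 4, 2090: first the month/year part, then the days.
month 10 − 6 = 4 → April 2090.
Day 4 is valid in April, giving April 4, 2090.
Now subtract 108 days from April 4, 2090.
Going back 4 days from April 4, 2090 reaches the end of the previous month; 108 − 4 = 104 left.
March 2090 has 31 days: 104 − 31 = 73 left.
February 2090 has 28 days (2090 is not a leap year): 73 − 28 = 45 left.
January 2090 has 31 days: 45 − 31 = 14 left.
December 2089 has 31 days; 31 − 14 = 17 → December 17, 2089.

December 17, 2089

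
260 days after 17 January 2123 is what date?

October 4, 2123

Adding 260 days from January 17, 2123.
January has 31 days, so 31 − 17 = 14 days remain after January 17, 2123; 260 − 14 = 246 left.
February 2123 has 28 days (2123 is not a leap year): 246 − 28 = 218 left.
March 2123 has 31 days: 218 − 31 = 187 left.
April 2123 has 30 days: 187 − 30 = 157 left.
May 2123 has 31 days: 157 − 31 = 126 left.
June 2123 has 30 days: 126 − 30 = 96 left.
July 2123 has 31 days: 96 − 31 = 65 left.
August 2123 has 31 days: 65 − 31 = 34 left.
September 2123 has 30 days: 34 − 30 = 4 left.
4 days into October 2123 → October 4, 2123.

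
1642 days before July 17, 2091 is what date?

Subtracting 1642 days from July 17, 2091.
Going back 17 days from July 17, 2091 reaches the end of the previous month; 1642 − 17 = 1625 left.
June 2091 has 30 days: 1625 − 30 = 1595 left.
May 2091 has 31 days: 1595 − 31 = 1564 left.
April 2091 has 30 days: 1564 − 30 = 1534 left.
March 2091 has 31 days: 1534 − 31 = 1503 left.
February 2091 has 28 days (2091 is not a leap year): 1503 − 28 = 1475 left.
January 2091 has 31 days: 1475 − 31 = 1444 left.
December 2090 has 31 days: 1444 − 31 = 1413 left.
November 2090 has 30 days: 1413 − 30 = 1383 left.
October 2090 has 31 days: 1383 − 31 = 1352 left.
September 2090 has 30 days: 1352 − 30 = 1322 left.
August 2090 has 31 days: 1322 − 31 = 1291 left.
July 2090 has 31 days: 1291 − 31 = 1260 left.
June 2090 has 30 days: 1260 − 30 = 1230 left.
May 2090 has 31 days: 1230 − 31 = 1199 left.
April 2090 has 30 days: 1199 − 30 = 1169 left.
March 2090 has 31 days: 1169 − 31 = 1138 left.
February 2090 has 28 days (2090 is not a leap year): 1138 − 28 = 1110 left.
January 2090 has 31 days: 1110 − 31 = 1079 left.
December 2089 has 31 days: 1079 − 31 = 1048 left.
November 2089 has 30 days: 1048 − 30 = 1018 left.
October 2089 has 31 days: 1018 − 31 = 987 left.
September 2089 has 30 days: 987 − 30 = 957 left.
August 2089 has 31 days: 957 − 31 = 926 left.
July 2089 has 31 days: 926 − 31 = 895 left.
June 2089 has 30 days: 895 − 30 = 865 left.
May 2089 has 31 days: 865 − 31 = 834 left.
April 2089 has 30 days: 834 − 30 = 804 left.
March 2089 has 31 days: 804 − 31 = 773 left.
February 2089 has 28 days (2089 is not a leap year): 773 − 28 = 745 left.
January 2089 has 31 days: 745 − 31 = 714 left.
December 2088 has 31 days: 714 − 31 = 683 left.
November 2088 has 30 days: 683 − 30 = 653 left.
October 2088 has 31 days: 653 − 31 = 622 left.
September 2088 has 30 days: 622 − 30 = 592 left.
August 2088 has 31 days: 592 − 31 = 561 left.
July 2088 has 31 days: 561 − 31 = 530 left.
June 2088 has 30 days: 530 − 30 = 500 left.
May 2088 has 31 days: 500 − 31 = 469 left.
April 2088 has 30 days: 469 − 30 = 439 left.
March 2088 has 31 days: 439 − 31 = 408 left.
February 2088 has 29 days (2088 is a leap year): 408 − 29 = 379 left.
January 2088 has 31 days: 379 − 31 = 348 left.
December 2087 has 31 days: 348 − 31 = 317 left.
November 2087 has 30 days: 317 − 30 = 287 left.
October 2087 has 31 days: 287 − 31 = 256 left.
September 2087 has 30 days: 256 − 30 = 226 left.
August 2087 has 31 days: 226 − 31 = 195 left.
July 2087 has 31 days: 195 − 31 = 164 left.
June 2087 has 30 days: 164 − 30 = 134 left.
May 2087 has 31 days: 134 − 31 = 103 left.
April 2087 has 30 days: 103 − 30 = 73 left.
March 2087 has 31 days: 73 − 31 = 42 left.
February 2087 has 28 days (2087 is not a leap year): 42 − 28 = 14 left.
January 2087 has 31 days; 31 − 14 = 17 → January 17, 2087.

January 17, 2087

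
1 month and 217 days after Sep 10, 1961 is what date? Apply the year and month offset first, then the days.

May 15, 1962

Advancing 1 month and 217 days from September 10, 1961: first the month/year part, then the days.
month 9 + 1 = 10 → October 1961.
Day 10 is valid in October, giving October 10, 1961.
Now add 217 days from October 10, 1961.
October has 31 days, so 31 − 10 = 21 days remain after October 10, 1961; 217 − 21 = 196 left.
November 1961 has 30 days: 196 − 30 = 166 left.
December 1961 has 31 days: 166 − 31 = 135 left.
January 1962 has 31 days: 135 − 31 = 104 left.
February 1962 has 28 days (1962 is not a leap year): 104 − 28 = 76 left.
March 1962 has 31 days: 76 − 31 = 45 left.
April 1962 has 30 days: 45 − 30 = 15 left.
15 days into May 1962 → May 15, 1962.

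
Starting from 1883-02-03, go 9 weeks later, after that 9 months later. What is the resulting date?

Adding 9 weeks (= 63 days) from February 3, 1883:
February has 28 days, so 28 − 3 = 25 days remain after February 3, 1883; 63 − 25 = 38 left.
March 1883 has 31 days: 38 − 31 = 7 left.
7 days into April 1883 → April 7, 1883.
Adding 9 months from April 7, 1883:
month 4 + 9 = 13, which is month 1 of year 1884 → January 1884.
Day 7 is valid in January, giving January 7, 1884.

January 7, 1884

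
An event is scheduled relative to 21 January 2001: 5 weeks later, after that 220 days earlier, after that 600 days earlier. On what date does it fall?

November 28, 1998

Advancing 5 weeks (= 35 days) from January 21, 2001:
January has 31 days, so 31 − 21 = 10 days remain after January 21, 2001; 35 − 10 = 25 left.
25 days into February 2001 → February 25, 2001.
Going back 220 days from February 25, 2001:
Going back 25 days from February 25, 2001 reaches the end of the previous month; 220 − 25 = 195 left.
January 2001 has 31 days: 195 − 31 = 164 left.
December 2000 has 31 days: 164 − 31 = 133 left.
November 2000 has 30 days: 133 − 30 = 103 left.
October 2000 has 31 days: 103 − 31 = 72 left.
September 2000 has 30 days: 72 − 30 = 42 left.
August 2000 has 31 days: 42 − 31 = 11 left.
July 2000 has 31 days; 31 − 11 = 20 → July 20, 2000.
Going back 600 days from July 20, 2000:
Going back 20 days from July 20, 2000 reaches the end of the previous month; 600 − 20 = 580 left.
June 2000 has 30 days: 580 − 30 = 550 left.
May 2000 has 31 days: 550 − 31 = 519 left.
April 2000 has 30 days: 519 − 30 = 489 left.
March 2000 has 31 days: 489 − 31 = 458 left.
February 2000 has 29 days (2000 is a leap year (divisible by 400)): 458 − 29 = 429 left.
January 2000 has 31 days: 429 − 31 = 398 left.
December 1999 has 31 days: 398 − 31 = 367 left.
November 1999 has 30 days: 367 − 30 = 337 left.
October 1999 has 31 days: 337 − 31 = 306 left.
September 1999 has 30 days: 306 − 30 = 276 left.
August 1999 has 31 days: 276 − 31 = 245 left.
July 1999 has 31 days: 245 − 31 = 214 left.
June 1999 has 30 days: 214 − 30 = 184 left.
May 1999 has 31 days: 184 − 31 = 153 left.
April 1999 has 30 days: 153 − 30 = 123 left.
March 1999 has 31 days: 123 − 31 = 92 left.
February 1999 has 28 days (1999 is not a leap year): 92 − 28 = 64 left.
January 1999 has 31 days: 64 − 31 = 33 left.
December 1998 has 31 days: 33 − 31 = 2 left.
November 1998 has 30 days; 30 − 2 = 28 → November 28, 1998.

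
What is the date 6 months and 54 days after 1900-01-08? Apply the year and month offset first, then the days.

Adding 6 months and 54 days from January 8, 1900: first the month/year part, then the days.
month 1 + 6 = 7 → July 1900.
Day 8 is valid in July, giving July 8, 1900.
Now add 54 days from July 8, 1900.
July has 31 days, so 31 − 8 = 23 days remain after July 8, 1900; 54 − 23 = 31 left.
31 days into August 1900 → August 31, 1900.

August 31, 1900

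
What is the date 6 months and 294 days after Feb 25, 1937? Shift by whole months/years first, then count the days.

June 15, 1938

Adding 6 months and 294 days from February 25, 1937: first the month/year part, then the days.
month 2 + 6 = 8 → August 1937.
Day 25 is valid in August, giving August 25, 1937.
Now add 294 days from August 25, 1937.
August has 31 days, so 31 − 25 = 6 days remain after August 25, 1937; 294 − 6 = 288 left.
September 1937 has 30 days: 288 − 30 = 258 left.
October 1937 has 31 days: 258 − 31 = 227 left.
November 1937 has 30 days: 227 − 30 = 197 left.
December 1937 has 31 days: 197 − 31 = 166 left.
January 1938 has 31 days: 166 − 31 = 135 left.
February 1938 has 28 days (1938 is not a leap year): 135 − 28 = 107 left.
March 1938 has 31 days: 107 − 31 = 76 left.
April 1938 has 30 days: 76 − 30 = 46 left.
May 1938 has 31 days: 46 − 31 = 15 left.
15 days into June 1938 → June 15, 1938.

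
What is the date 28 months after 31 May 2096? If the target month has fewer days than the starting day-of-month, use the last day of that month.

September 30, 2098

Advancing 28 months from May 31, 2096.
month 5 + 28 = 33, which is month 9 of year 2098 → September 2098.
September 2098 has only 30 days and the start was day 31, so the date clamps to September 30, 2098.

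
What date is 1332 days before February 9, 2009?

Subtracting 1332 days from February 9, 2009.
Going back 9 days from February 9, 2009 reaches the end of the previous month; 1332 − 9 = 1323 left.
January 2009 has 31 days: 1323 − 31 = 1292 left.
December 2008 has 31 days: 1292 − 31 = 1261 left.
November 2008 has 30 days: 1261 − 30 = 1231 left.
October 2008 has 31 days: 1231 − 31 = 1200 left.
September 2008 has 30 days: 1200 − 30 = 1170 left.
August 2008 has 31 days: 1170 − 31 = 1139 left.
July 2008 has 31 days: 1139 − 31 = 1108 left.
June 2008 has 30 days: 1108 − 30 = 1078 left.
May 2008 has 31 days: 1078 − 31 = 1047 left.
April 2008 has 30 days: 1047 − 30 = 1017 left.
March 2008 has 31 days: 1017 − 31 = 986 left.
February 2008 has 29 days (2008 is a leap year): 986 − 29 = 957 left.
January 2008 has 31 days: 957 − 31 = 926 left.
December 2007 has 31 days: 926 − 31 = 895 left.
November 2007 has 30 days: 895 − 30 = 865 left.
October 2007 has 31 days: 865 − 31 = 834 left.
September 2007 has 30 days: 834 − 30 = 804 left.
August 2007 has 31 days: 804 − 31 = 773 left.
July 2007 has 31 days: 773 − 31 = 742 left.
June 2007 has 30 days: 742 − 30 = 712 left.
May 2007 has 31 days: 712 − 31 = 681 left.
April 2007 has 30 days: 681 − 30 = 651 left.
March 2007 has 31 days: 651 − 31 = 620 left.
February 2007 has 28 days (2007 is not a leap year): 620 − 28 = 592 left.
January 2007 has 31 days: 592 − 31 = 561 left.
December 2006 has 31 days: 561 − 31 = 530 left.
November 2006 has 30 days: 530 − 30 = 500 left.
October 2006 has 31 days: 500 − 31 = 469 left.
September 2006 has 30 days: 469 − 30 = 439 left.
August 2006 has 31 days: 439 − 31 = 408 left.
July 2006 has 31 days: 408 − 31 = 377 left.
June 2006 has 30 days: 377 − 30 = 347 left.
May 2006 has 31 days: 347 − 31 = 316 left.
April 2006 has 30 days: 316 − 30 = 286 left.
March 2006 has 31 days: 286 − 31 = 255 left.
February 2006 has 28 days (2006 is not a leap year): 255 − 28 = 227 left.
January 2006 has 31 days: 227 − 31 = 196 left.
December 2005 has 31 days: 196 − 31 = 165 left.
November 2005 has 30 days: 165 − 30 = 135 left.
October 2005 has 31 days: 135 − 31 = 104 left.
September 2005 has 30 days: 104 − 30 = 74 left.
August 2005 has 31 days: 74 − 31 = 43 left.
July 2005 has 31 days: 43 − 31 = 12 left.
June 2005 has 30 days; 30 − 12 = 18 → June 18, 2005.

June 18, 2005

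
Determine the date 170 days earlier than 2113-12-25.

Going back 170 days from December 25, 2113.
Going back 25 days from December 25, 2113 reaches the end of the previous month; 170 − 25 = 145 left.
November 2113 has 30 days: 145 − 30 = 115 left.
October 2113 has 31 days: 115 − 31 = 84 left.
September 2113 has 30 days: 84 − 30 = 54 left.
August 2113 has 31 days: 54 − 31 = 23 left.
July 2113 has 31 days; 31 − 23 = 8 → July 8, 2113.

July 8, 2113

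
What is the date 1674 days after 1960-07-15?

Adding 1674 days from July 15, 1960.
July has 31 days, so 31 − 15 = 16 days remain after July 15, 1960; 1674 − 16 = 1658 left.
August 1960 has 31 days: 1658 − 31 = 1627 left.
September 1960 has 30 days: 1627 − 30 = 1597 left.
October 1960 has 31 days: 1597 − 31 = 1566 left.
November 1960 has 30 days: 1566 − 30 = 1536 left.
December 1960 has 31 days: 1536 − 31 = 1505 left.
January 1961 has 31 days: 1505 − 31 = 1474 left.
February 1961 has 28 days (1961 is not a leap year): 1474 − 28 = 1446 left.
March 1961 has 31 days: 1446 − 31 = 1415 left.
April 1961 has 30 days: 1415 − 30 = 1385 left.
May 1961 has 31 days: 1385 − 31 = 1354 left.
June 1961 has 30 days: 1354 − 30 = 1324 left.
July 1961 has 31 days: 1324 − 31 = 1293 left.
August 1961 has 31 days: 1293 − 31 = 1262 left.
September 1961 has 30 days: 1262 − 30 = 1232 left.
October 1961 has 31 days: 1232 − 31 = 1201 left.
November 1961 has 30 days: 1201 − 30 = 1171 left.
December 1961 has 31 days: 1171 − 31 = 1140 left.
January 1962 has 31 days: 1140 − 31 = 1109 left.
February 1962 has 28 days (1962 is not a leap year): 1109 − 28 = 1081 left.
March 1962 has 31 days: 1081 − 31 = 1050 left.
April 1962 has 30 days: 1050 − 30 = 1020 left.
May 1962 has 31 days: 1020 − 31 = 989 left.
June 1962 has 30 days: 989 − 30 = 959 left.
July 1962 has 31 days: 959 − 31 = 928 left.
August 1962 has 31 days: 928 − 31 = 897 left.
September 1962 has 30 days: 897 − 30 = 867 left.
October 1962 has 31 days: 867 − 31 = 836 left.
November 1962 has 30 days: 836 − 30 = 806 left.
December 1962 has 31 days: 806 − 31 = 775 left.
January 1963 has 31 days: 775 − 31 = 744 left.
February 1963 has 28 days (1963 is not a leap year): 744 − 28 = 716 left.
March 1963 has 31 days: 716 − 31 = 685 left.
April 1963 has 30 days: 685 − 30 = 655 left.
May 1963 has 31 days: 655 − 31 = 624 left.
June 1963 has 30 days: 624 − 30 = 594 left.
July 1963 has 31 days: 594 − 31 = 563 left.
August 1963 has 31 days: 563 − 31 = 532 left.
September 1963 has 30 days: 532 − 30 = 502 left.
October 1963 has 31 days: 502 − 31 = 471 left.
November 1963 has 30 days: 471 − 30 = 441 left.
December 1963 has 31 days: 441 − 31 = 410 left.
January 1964 has 31 days: 410 − 31 = 379 left.
February 1964 has 29 days (1964 is a leap year): 379 − 29 = 350 left.
March 1964 has 31 days: 350 − 31 = 319 left.
April 1964 has 30 days: 319 − 30 = 289 left.
May 1964 has 31 days: 289 − 31 = 258 left.
June 1964 has 30 days: 258 − 30 = 228 left.
July 1964 has 31 days: 228 − 31 = 197 left.
August 1964 has 31 days: 197 − 31 = 166 left.
September 1964 has 30 days: 166 − 30 = 136 left.
October 1964 has 31 days: 136 − 31 = 105 left.
November 1964 has 30 days: 105 − 30 = 75 left.
December 1964 has 31 days: 75 − 31 = 44 left.
January 1965 has 31 days: 44 − 31 = 13 left.
13 days into February 1965 → February 13, 1965.

February 13, 1965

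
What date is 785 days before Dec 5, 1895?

October 11, 1893

Counting back 785 days from December 5, 1895.
Going back 5 days from December 5, 1895 reaches the end of the previous month; 785 − 5 = 780 left.
November 1895 has 30 days: 780 − 30 = 750 left.
October 1895 has 31 days: 750 − 31 = 719 left.
September 1895 has 30 days: 719 − 30 = 689 left.
August 1895 has 31 days: 689 − 31 = 658 left.
July 1895 has 31 days: 658 − 31 = 627 left.
June 1895 has 30 days: 627 − 30 = 597 left.
May 1895 has 31 days: 597 − 31 = 566 left.
April 1895 has 30 days: 566 − 30 = 536 left.
March 1895 has 31 days: 536 − 31 = 505 left.
February 1895 has 28 days (1895 is not a leap year): 505 − 28 = 477 left.
January 1895 has 31 days: 477 − 31 = 446 left.
December 1894 has 31 days: 446 − 31 = 415 left.
November 1894 has 30 days: 415 − 30 = 385 left.
October 1894 has 31 days: 385 − 31 = 354 left.
September 1894 has 30 days: 354 − 30 = 324 left.
August 1894 has 31 days: 324 − 31 = 293 left.
July 1894 has 31 days: 293 − 31 = 262 left.
June 1894 has 30 days: 262 − 30 = 232 left.
May 1894 has 31 days: 232 − 31 = 201 left.
April 1894 has 30 days: 201 − 30 = 171 left.
March 1894 has 31 days: 171 − 31 = 140 left.
February 1894 has 28 days (1894 is not a leap year): 140 − 28 = 112 left.
January 1894 has 31 days: 112 − 31 = 81 left.
December 1893 has 31 days: 81 − 31 = 50 left.
November 1893 has 30 days: 50 − 30 = 20 left.
October 1893 has 31 days; 31 − 20 = 11 → October 11, 1893.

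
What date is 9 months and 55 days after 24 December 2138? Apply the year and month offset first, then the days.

November 18, 2139

Advancing 9 months and 55 days from December 24, 2138: first the month/year part, then the days.
month 12 + 9 = 21, which is month 9 of year 2139 → September 2139.
Day 24 is valid in September, giving September 24, 2139.
Now add 55 days from September 24, 2139.
September has 30 days, so 30 − 24 = 6 days remain after September 24, 2139; 55 − 6 = 49 left.
October 2139 has 31 days: 49 − 31 = 18 left.
18 days into November 2139 → November 18, 2139.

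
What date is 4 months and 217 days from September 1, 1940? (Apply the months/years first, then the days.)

Counting forward 4 months and 217 days from September 1, 1940: first the month/year part, then the days.
month 9 + 4 = 13, which is month 1 of year 1941 → January 1941.
Day 1 is valid in January, giving January 1, 1941.
Now add 217 days from January 1, 1941.
January has 31 days, so 31 − 1 = 30 days remain after January 1, 1941; 217 − 30 = 187 left.
February 1941 has 28 days (1941 is not a leap year): 187 − 28 = 159 left.
March 1941 has 31 days: 159 − 31 = 128 left.
April 1941 has 30 days: 128 − 30 = 98 left.
May 1941 has 31 days: 98 − 31 = 67 left.
June 1941 has 30 days: 67 − 30 = 37 left.
July 1941 has 31 days: 37 − 31 = 6 left.
6 days into August 1941 → August 6, 1941.

August 6, 1941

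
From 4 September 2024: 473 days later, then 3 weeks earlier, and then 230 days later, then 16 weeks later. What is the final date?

November 7, 2026

Adding 473 days from September 4, 2024:
September has 30 days, so 30 − 4 = 26 days remain after September 4, 2024; 473 − 26 = 447 left.
October 2024 has 31 days: 447 − 31 = 416 left.
November 2024 has 30 days: 416 − 30 = 386 left.
December 2024 has 31 days: 386 − 31 = 355 left.
January 2025 has 31 days: 355 − 31 = 324 left.
February 2025 has 28 days (2025 is not a leap year): 324 − 28 = 296 left.
March 2025 has 31 days: 296 − 31 = 265 left.
April 2025 has 30 days: 265 − 30 = 235 left.
May 2025 has 31 days: 235 − 31 = 204 left.
June 2025 has 30 days: 204 − 30 = 174 left.
July 2025 has 31 days: 174 − 31 = 143 left.
August 2025 has 31 days: 143 − 31 = 112 left.
September 2025 has 30 days: 112 − 30 = 82 left.
October 2025 has 31 days: 82 − 31 = 51 left.
November 2025 has 30 days: 51 − 30 = 21 left.
21 days into December 2025 → December 21, 2025.
Subtracting 3 weeks (= 21 days) from December 21, 2025:
Going back 21 days from December 21, 2025 reaches the end of the previous month; 21 − 21 = 0 left.
November 2025 has 30 days; 30 − 0 = 30 → November 30, 2025.
Adding 230 days from November 30, 2025:
November has 30 days, so 30 − 30 = 0 days remain after November 30, 2025; 230 − 0 = 230 left.
December 2025 has 31 days: 230 − 31 = 199 left.
January 2026 has 31 days: 199 − 31 = 168 left.
February 2026 has 28 days (2026 is not a leap year): 168 − 28 = 140 left.
March 2026 has 31 days: 140 − 31 = 109 left.
April 2026 has 30 days: 109 − 30 = 79 left.
May 2026 has 31 days: 79 − 31 = 48 left.
June 2026 has 30 days: 48 − 30 = 18 left.
18 days into July 2026 → July 18, 2026.
Counting forward 16 weeks (= 112 days) from July 18, 2026:
July has 31 days, so 31 − 18 = 13 days remain after July 18, 2026; 112 − 13 = 99 left.
August 2026 has 31 days: 99 − 31 = 68 left.
September 2026 has 30 days: 68 − 30 = 38 left.
October 2026 has 31 days: 38 − 31 = 7 left.
7 days into November 2026 → November 7, 2026.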